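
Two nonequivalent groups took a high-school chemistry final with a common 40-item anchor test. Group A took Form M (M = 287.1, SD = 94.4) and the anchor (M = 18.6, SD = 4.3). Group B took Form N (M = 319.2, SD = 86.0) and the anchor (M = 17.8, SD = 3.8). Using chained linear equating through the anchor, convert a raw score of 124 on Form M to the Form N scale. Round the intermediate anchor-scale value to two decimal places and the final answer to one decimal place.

169.2

Form M → anchor (Group A): v = (4.3/94.4)(124 − 287.1) + 18.6 = 11.17
anchor → Form N (Group B): y = (86.0/3.8)(11.17 − 17.8) + 319.2 = 169.2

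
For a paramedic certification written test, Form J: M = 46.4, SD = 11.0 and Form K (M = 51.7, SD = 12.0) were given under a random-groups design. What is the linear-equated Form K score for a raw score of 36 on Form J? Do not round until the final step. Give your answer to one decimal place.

40.4

Linear equating: y = (SD_Y/SD_X)(x − M_X) + M_Y
y = (12.0/11.0)(36 − 46.4) + 51.7
y = 1.090909 × -10.4 + 51.7 = -11.3455 + 51.7 = 40.4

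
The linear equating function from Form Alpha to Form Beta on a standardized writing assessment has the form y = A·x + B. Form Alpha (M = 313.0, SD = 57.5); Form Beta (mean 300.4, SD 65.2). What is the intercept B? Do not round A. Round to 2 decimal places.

A = SD_Y / SD_X = 65.2 / 57.5 = 1.133913
B = M_Y − A·M_X = 300.4 − 1.133913 × 313.0 = -54.51

-54.51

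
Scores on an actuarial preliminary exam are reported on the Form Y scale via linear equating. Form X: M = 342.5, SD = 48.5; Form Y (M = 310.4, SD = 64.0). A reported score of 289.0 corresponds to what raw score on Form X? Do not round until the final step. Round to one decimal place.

Invert y = (SD_Y/SD_X)(x − M_X) + M_Y:
x = (SD_X/SD_Y)(y − M_Y) + M_X = (48.5/64.0)(289.0 − 310.4) + 342.5
x = 0.757812 × -21.400 + 342.5 = 326.3

326.3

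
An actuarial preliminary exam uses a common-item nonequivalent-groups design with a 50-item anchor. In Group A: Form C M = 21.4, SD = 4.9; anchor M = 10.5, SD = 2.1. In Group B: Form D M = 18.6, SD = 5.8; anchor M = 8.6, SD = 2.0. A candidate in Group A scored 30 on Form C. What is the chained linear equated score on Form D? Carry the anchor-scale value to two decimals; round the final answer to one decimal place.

Form C → anchor (Group A): v = (2.1/4.9)(30 − 21.4) + 10.5 = 14.19
anchor → Form D (Group B): y = (5.8/2.0)(14.19 − 8.6) + 18.6 = 34.8

34.8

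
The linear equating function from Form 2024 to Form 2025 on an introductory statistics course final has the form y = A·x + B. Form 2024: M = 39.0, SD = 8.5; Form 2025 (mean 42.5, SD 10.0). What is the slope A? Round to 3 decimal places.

A = SD_Y / SD_X = 10.0 / 8.5 = 1.176

1.176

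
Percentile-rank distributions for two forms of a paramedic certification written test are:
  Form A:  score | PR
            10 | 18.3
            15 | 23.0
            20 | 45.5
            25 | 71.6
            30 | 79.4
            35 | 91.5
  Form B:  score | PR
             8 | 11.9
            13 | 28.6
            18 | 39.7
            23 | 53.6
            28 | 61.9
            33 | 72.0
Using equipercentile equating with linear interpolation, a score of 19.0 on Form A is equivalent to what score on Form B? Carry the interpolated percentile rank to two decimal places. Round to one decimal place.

PR of 19.0 on Form A: 23.0 + (19.0 − 15)/(20 − 15) × (45.5 − 23.0) = 41.00
On Form B, PR 41.00 falls between score 18 (PR 39.7) and 23 (PR 53.6).
Interpolate: 18 + (41.00 − 39.7)/(53.6 − 39.7) × (23 − 18) = 18.5

18.5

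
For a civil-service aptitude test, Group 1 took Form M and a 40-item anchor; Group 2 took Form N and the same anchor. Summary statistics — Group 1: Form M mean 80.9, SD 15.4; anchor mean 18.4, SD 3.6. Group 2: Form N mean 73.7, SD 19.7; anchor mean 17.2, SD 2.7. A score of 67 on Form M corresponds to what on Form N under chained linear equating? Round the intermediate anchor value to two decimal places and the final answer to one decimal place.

Form M → anchor (Group 1): v = (3.6/15.4)(67 − 80.9) + 18.4 = 15.15
anchor → Form N (Group 2): y = (19.7/2.7)(15.15 − 17.2) + 73.7 = 58.7

58.7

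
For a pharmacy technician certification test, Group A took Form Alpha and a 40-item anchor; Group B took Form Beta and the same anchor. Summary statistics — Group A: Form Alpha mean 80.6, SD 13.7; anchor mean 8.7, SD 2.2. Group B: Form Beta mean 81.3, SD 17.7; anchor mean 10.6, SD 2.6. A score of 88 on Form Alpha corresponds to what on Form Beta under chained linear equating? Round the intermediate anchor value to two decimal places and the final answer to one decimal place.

Form Alpha → anchor (Group A): v = (2.2/13.7)(88 − 80.6) + 8.7 = 9.89
anchor → Form Beta (Group B): y = (17.7/2.6)(9.89 − 10.6) + 81.3 = 76.5

76.5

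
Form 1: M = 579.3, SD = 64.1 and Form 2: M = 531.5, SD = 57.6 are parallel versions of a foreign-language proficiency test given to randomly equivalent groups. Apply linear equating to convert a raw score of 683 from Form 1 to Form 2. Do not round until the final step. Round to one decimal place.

624.7

Linear equating: y = (SD_Y/SD_X)(x − M_X) + M_Y
y = (57.6/64.1)(683 − 579.3) + 531.5
y = 0.898596 × 103.7 + 531.5 = 93.1844 + 531.5 = 624.7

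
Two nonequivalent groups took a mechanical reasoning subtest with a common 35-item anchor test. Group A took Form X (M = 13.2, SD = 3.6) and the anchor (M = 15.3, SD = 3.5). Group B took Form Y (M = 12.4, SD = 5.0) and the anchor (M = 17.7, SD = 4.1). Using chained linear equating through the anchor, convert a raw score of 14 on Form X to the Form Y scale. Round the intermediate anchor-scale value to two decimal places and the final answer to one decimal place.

Form X → anchor (Group A): v = (3.5/3.6)(14 − 13.2) + 15.3 = 16.08
anchor → Form Y (Group B): y = (5.0/4.1)(16.08 − 17.7) + 12.4 = 10.4

10.4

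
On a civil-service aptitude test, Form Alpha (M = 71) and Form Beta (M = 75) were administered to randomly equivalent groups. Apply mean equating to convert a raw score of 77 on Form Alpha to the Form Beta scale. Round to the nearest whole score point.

81

Mean equating: y = x + (M_Y − M_X) = 77 + (75 − 71) = 81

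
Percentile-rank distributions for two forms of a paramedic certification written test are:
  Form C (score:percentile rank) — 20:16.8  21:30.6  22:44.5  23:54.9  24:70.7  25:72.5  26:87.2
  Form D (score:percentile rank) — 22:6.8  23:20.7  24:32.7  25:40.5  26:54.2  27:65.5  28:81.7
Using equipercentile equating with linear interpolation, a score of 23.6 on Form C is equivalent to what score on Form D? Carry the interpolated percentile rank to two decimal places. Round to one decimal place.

PR of 23.6 on Form C: 54.9 + (23.6 − 23)/(24 − 23) × (70.7 − 54.9) = 64.38
On Form D, PR 64.38 falls between score 26 (PR 54.2) and 27 (PR 65.5).
Interpolate: 26 + (64.38 − 54.2)/(65.5 − 54.2) × (27 − 26) = 26.9

26.9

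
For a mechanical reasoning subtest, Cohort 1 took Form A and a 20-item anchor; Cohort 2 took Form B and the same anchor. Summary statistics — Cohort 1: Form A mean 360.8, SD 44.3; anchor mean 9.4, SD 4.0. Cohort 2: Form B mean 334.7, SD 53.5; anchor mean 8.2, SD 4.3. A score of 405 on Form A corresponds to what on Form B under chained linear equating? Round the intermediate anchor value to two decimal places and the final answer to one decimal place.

Form A → anchor (Cohort 1): v = (4.0/44.3)(405 − 360.8) + 9.4 = 13.39
anchor → Form B (Cohort 2): y = (53.5/4.3)(13.39 − 8.2) + 334.7 = 399.3

399.3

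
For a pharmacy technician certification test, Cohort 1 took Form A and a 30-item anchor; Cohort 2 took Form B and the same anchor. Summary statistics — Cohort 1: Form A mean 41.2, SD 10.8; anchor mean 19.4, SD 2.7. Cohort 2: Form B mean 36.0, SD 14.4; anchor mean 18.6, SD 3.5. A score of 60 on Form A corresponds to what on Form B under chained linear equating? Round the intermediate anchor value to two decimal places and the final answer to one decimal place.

Form A → anchor (Cohort 1): v = (2.7/10.8)(60 − 41.2) + 19.4 = 24.10
anchor → Form B (Cohort 2): y = (14.4/3.5)(24.10 − 18.6) + 36.0 = 58.6

58.6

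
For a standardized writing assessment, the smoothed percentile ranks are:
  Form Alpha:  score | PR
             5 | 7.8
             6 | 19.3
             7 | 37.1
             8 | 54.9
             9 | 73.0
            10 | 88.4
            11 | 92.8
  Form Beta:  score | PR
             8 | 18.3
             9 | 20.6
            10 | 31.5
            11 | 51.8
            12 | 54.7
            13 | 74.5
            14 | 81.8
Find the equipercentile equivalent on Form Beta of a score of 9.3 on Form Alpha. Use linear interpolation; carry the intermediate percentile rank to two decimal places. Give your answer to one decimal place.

PR of 9.3 on Form Alpha: 73.0 + (9.3 − 9)/(10 − 9) × (88.4 − 73.0) = 77.62
On Form Beta, PR 77.62 falls between score 13 (PR 74.5) and 14 (PR 81.8).
Interpolate: 13 + (77.62 − 74.5)/(81.8 − 74.5) × (14 − 13) = 13.4

13.4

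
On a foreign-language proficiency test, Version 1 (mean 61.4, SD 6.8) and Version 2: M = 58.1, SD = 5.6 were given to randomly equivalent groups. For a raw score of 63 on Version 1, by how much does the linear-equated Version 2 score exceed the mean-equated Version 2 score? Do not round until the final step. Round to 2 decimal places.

Mean-equated: 63 + (58.1 − 61.4) = 59.70
Linear-equated: (5.6/6.8)(63 − 61.4) + 58.1 = 59.418
Difference = 59.418 − 59.70 = -0.28

-0.28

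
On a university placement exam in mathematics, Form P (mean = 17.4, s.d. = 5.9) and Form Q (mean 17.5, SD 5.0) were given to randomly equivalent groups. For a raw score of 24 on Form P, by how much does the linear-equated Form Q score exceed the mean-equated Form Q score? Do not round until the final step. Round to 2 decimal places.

-1.01

Mean-equated: 24 + (17.5 − 17.4) = 24.10
Linear-equated: (5.0/5.9)(24 − 17.4) + 17.5 = 23.093
Difference = 23.093 − 24.10 = -1.01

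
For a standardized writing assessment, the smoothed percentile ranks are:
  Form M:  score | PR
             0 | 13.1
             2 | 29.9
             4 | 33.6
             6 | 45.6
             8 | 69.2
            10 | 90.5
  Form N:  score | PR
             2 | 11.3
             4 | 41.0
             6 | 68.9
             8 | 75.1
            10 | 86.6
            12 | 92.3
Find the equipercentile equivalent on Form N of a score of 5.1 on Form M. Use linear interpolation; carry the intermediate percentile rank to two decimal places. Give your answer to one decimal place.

3.9

PR of 5.1 on Form M: 33.6 + (5.1 − 4)/(6 − 4) × (45.6 − 33.6) = 40.20
On Form N, PR 40.20 falls between score 2 (PR 11.3) and 4 (PR 41.0).
Interpolate: 2 + (40.20 − 11.3)/(41.0 − 11.3) × (4 − 2) = 3.9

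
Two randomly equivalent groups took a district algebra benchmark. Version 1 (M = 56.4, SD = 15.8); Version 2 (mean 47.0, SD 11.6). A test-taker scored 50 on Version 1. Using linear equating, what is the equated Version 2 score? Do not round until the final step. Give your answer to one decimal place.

42.3

Linear equating: y = (SD_Y/SD_X)(x − M_X) + M_Y
y = (11.6/15.8)(50 − 56.4) + 47.0
y = 0.734177 × -6.4 + 47.0 = -4.6987 + 47.0 = 42.3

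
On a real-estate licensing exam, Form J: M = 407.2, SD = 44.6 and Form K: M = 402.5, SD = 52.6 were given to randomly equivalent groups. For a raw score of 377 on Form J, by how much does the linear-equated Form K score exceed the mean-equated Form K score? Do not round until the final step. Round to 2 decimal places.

-5.42

Mean-equated: 377 + (402.5 − 407.2) = 372.30
Linear-equated: (52.6/44.6)(377 − 407.2) + 402.5 = 366.883
Difference = 366.883 − 372.30 = -5.42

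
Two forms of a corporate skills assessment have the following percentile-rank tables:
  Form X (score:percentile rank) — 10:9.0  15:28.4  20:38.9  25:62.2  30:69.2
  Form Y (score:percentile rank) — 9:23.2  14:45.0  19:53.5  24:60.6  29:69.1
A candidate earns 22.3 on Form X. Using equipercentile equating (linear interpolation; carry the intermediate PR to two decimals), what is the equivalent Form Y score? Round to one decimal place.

PR of 22.3 on Form X: 38.9 + (22.3 − 20)/(25 − 20) × (62.2 − 38.9) = 49.62
On Form Y, PR 49.62 falls between score 14 (PR 45.0) and 19 (PR 53.5).
Interpolate: 14 + (49.62 − 45.0)/(53.5 − 45.0) × (19 − 14) = 16.7

16.7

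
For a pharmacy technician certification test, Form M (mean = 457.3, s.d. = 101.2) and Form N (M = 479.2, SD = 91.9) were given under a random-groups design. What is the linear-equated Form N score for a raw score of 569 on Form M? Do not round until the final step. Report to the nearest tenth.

Linear equating: y = (SD_Y/SD_X)(x − M_X) + M_Y
y = (91.9/101.2)(569 − 457.3) + 479.2
y = 0.908103 × 111.7 + 479.2 = 101.4351 + 479.2 = 580.6

580.6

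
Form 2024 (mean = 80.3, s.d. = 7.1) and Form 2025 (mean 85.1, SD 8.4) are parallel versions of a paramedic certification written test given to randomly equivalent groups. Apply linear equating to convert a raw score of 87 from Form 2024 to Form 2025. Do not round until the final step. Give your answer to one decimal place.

93.0

Linear equating: y = (SD_Y/SD_X)(x − M_X) + M_Y
y = (8.4/7.1)(87 − 80.3) + 85.1
y = 1.183099 × 6.7 + 85.1 = 7.9268 + 85.1 = 93.0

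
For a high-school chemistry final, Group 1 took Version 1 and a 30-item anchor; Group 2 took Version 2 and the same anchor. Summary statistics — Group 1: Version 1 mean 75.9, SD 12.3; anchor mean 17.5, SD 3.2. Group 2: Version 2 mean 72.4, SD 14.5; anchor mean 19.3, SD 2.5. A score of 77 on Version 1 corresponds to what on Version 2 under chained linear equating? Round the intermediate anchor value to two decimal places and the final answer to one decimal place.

Version 1 → anchor (Group 1): v = (3.2/12.3)(77 − 75.9) + 17.5 = 17.79
anchor → Version 2 (Group 2): y = (14.5/2.5)(17.79 − 19.3) + 72.4 = 63.6

63.6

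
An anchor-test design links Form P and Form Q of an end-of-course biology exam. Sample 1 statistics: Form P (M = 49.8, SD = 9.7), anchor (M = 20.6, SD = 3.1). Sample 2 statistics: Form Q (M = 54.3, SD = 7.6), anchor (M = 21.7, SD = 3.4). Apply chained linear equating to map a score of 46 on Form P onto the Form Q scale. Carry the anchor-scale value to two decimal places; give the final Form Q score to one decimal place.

Form P → anchor (Sample 1): v = (3.1/9.7)(46 − 49.8) + 20.6 = 19.39
anchor → Form Q (Sample 2): y = (7.6/3.4)(19.39 − 21.7) + 54.3 = 49.1

49.1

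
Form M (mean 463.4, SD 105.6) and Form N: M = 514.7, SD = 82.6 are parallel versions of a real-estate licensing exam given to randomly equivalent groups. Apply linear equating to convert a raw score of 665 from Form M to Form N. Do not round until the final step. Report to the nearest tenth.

672.4

Linear equating: y = (SD_Y/SD_X)(x − M_X) + M_Y
y = (82.6/105.6)(665 − 463.4) + 514.7
y = 0.782197 × 201.6 + 514.7 = 157.6909 + 514.7 = 672.4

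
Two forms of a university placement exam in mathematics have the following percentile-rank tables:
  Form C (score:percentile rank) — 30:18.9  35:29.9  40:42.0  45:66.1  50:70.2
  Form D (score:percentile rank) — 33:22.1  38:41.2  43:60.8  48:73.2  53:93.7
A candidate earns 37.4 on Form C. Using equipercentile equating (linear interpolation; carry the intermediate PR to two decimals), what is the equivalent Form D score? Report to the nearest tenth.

PR of 37.4 on Form C: 29.9 + (37.4 − 35)/(40 − 35) × (42.0 − 29.9) = 35.71
On Form D, PR 35.71 falls between score 33 (PR 22.1) and 38 (PR 41.2).
Interpolate: 33 + (35.71 − 22.1)/(41.2 − 22.1) × (38 − 33) = 36.6

36.6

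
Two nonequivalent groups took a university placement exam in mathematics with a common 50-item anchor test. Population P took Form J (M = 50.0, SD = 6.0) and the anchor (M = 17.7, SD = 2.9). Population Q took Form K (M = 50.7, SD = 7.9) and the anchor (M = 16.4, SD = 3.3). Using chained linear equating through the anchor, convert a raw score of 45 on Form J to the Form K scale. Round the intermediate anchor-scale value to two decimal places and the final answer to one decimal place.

48.0

Form J → anchor (Population P): v = (2.9/6.0)(45 − 50.0) + 17.7 = 15.28
anchor → Form K (Population Q): y = (7.9/3.3)(15.28 − 16.4) + 50.7 = 48.0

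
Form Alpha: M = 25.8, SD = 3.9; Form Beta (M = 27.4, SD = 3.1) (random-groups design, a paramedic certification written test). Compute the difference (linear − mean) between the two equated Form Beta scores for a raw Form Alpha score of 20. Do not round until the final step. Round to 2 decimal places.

1.19

Mean-equated: 20 + (27.4 − 25.8) = 21.60
Linear-equated: (3.1/3.9)(20 − 25.8) + 27.4 = 22.790
Difference = 22.790 − 21.60 = 1.19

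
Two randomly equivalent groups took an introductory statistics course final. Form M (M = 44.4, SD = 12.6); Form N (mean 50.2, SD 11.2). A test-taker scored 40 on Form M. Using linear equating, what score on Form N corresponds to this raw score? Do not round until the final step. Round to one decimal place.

Linear equating: y = (SD_Y/SD_X)(x − M_X) + M_Y
y = (11.2/12.6)(40 − 44.4) + 50.2
y = 0.888889 × -4.4 + 50.2 = -3.9111 + 50.2 = 46.3

46.3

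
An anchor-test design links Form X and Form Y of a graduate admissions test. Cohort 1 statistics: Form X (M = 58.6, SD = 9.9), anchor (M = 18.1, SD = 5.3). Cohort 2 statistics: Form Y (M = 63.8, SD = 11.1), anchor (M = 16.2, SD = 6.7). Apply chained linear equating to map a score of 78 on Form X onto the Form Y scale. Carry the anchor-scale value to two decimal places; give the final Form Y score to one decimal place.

Form X → anchor (Cohort 1): v = (5.3/9.9)(78 − 58.6) + 18.1 = 28.49
anchor → Form Y (Cohort 2): y = (11.1/6.7)(28.49 − 16.2) + 63.8 = 84.2

84.2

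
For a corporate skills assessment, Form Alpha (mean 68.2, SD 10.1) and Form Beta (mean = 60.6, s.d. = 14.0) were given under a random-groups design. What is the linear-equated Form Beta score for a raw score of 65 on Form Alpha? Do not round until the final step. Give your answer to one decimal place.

56.2

Linear equating: y = (SD_Y/SD_X)(x − M_X) + M_Y
y = (14.0/10.1)(65 − 68.2) + 60.6
y = 1.386139 × -3.2 + 60.6 = -4.4356 + 60.6 = 56.2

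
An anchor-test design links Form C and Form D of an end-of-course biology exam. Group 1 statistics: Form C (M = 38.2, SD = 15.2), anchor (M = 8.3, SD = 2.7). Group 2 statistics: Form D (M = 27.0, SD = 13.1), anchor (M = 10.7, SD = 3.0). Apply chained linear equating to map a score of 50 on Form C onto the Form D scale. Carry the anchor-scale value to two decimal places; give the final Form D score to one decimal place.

Form C → anchor (Group 1): v = (2.7/15.2)(50 − 38.2) + 8.3 = 10.40
anchor → Form D (Group 2): y = (13.1/3.0)(10.40 − 10.7) + 27.0 = 25.7

25.7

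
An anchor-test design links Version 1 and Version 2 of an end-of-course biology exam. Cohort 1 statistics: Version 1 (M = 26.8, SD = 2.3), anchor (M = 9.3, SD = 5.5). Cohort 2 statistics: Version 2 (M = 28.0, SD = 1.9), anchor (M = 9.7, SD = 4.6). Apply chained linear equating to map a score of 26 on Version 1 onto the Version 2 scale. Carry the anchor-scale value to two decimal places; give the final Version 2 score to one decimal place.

27.0

Version 1 → anchor (Cohort 1): v = (5.5/2.3)(26 − 26.8) + 9.3 = 7.39
anchor → Version 2 (Cohort 2): y = (1.9/4.6)(7.39 − 9.7) + 28.0 = 27.0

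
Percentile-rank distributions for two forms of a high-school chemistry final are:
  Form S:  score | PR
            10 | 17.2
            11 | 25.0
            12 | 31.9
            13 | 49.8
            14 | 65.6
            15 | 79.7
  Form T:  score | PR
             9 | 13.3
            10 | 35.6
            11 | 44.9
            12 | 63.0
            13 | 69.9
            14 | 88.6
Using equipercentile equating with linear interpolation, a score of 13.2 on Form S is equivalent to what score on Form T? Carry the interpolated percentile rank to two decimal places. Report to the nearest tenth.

11.4

PR of 13.2 on Form S: 49.8 + (13.2 − 13)/(14 − 13) × (65.6 − 49.8) = 52.96
On Form T, PR 52.96 falls between score 11 (PR 44.9) and 12 (PR 63.0).
Interpolate: 11 + (52.96 − 44.9)/(63.0 − 44.9) × (12 − 11) = 11.4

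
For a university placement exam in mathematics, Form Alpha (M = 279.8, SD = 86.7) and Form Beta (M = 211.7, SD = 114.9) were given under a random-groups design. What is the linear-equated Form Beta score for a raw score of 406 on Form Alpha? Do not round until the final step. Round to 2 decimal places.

Linear equating: y = (SD_Y/SD_X)(x − M_X) + M_Y
y = (114.9/86.7)(406 − 279.8) + 211.7
y = 1.325260 × 126.2 + 211.7 = 167.2478 + 211.7 = 378.95

378.95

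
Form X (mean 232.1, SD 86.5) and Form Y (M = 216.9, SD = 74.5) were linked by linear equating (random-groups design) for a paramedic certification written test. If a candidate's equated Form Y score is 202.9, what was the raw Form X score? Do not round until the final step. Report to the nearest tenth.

Invert y = (SD_Y/SD_X)(x − M_X) + M_Y:
x = (SD_X/SD_Y)(y − M_Y) + M_X = (86.5/74.5)(202.9 − 216.9) + 232.1
x = 1.161074 × -14.000 + 232.1 = 215.8

215.8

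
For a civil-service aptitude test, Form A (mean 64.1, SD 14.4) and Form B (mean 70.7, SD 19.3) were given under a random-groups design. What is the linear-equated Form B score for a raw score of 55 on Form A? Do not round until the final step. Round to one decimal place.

Linear equating: y = (SD_Y/SD_X)(x − M_X) + M_Y
y = (19.3/14.4)(55 − 64.1) + 70.7
y = 1.340278 × -9.1 + 70.7 = -12.1965 + 70.7 = 58.5

58.5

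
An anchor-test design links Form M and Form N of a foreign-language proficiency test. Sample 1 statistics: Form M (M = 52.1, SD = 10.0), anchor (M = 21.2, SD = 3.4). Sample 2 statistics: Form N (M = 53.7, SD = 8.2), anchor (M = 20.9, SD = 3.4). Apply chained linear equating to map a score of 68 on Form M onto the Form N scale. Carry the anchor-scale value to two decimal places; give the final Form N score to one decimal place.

Form M → anchor (Sample 1): v = (3.4/10.0)(68 − 52.1) + 21.2 = 26.61
anchor → Form N (Sample 2): y = (8.2/3.4)(26.61 − 20.9) + 53.7 = 67.5

67.5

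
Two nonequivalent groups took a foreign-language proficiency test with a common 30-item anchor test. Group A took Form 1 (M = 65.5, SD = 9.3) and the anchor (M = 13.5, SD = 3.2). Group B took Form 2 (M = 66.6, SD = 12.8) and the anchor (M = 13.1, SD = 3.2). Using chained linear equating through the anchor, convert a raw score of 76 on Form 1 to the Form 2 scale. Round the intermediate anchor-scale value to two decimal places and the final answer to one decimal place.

Form 1 → anchor (Group A): v = (3.2/9.3)(76 − 65.5) + 13.5 = 17.11
anchor → Form 2 (Group B): y = (12.8/3.2)(17.11 − 13.1) + 66.6 = 82.6

82.6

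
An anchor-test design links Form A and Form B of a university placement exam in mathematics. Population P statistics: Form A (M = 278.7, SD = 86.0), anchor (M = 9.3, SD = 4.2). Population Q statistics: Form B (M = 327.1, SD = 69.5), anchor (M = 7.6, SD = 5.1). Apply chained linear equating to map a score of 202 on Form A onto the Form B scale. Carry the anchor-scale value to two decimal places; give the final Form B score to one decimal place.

299.2

Form A → anchor (Population P): v = (4.2/86.0)(202 − 278.7) + 9.3 = 5.55
anchor → Form B (Population Q): y = (69.5/5.1)(5.55 − 7.6) + 327.1 = 299.2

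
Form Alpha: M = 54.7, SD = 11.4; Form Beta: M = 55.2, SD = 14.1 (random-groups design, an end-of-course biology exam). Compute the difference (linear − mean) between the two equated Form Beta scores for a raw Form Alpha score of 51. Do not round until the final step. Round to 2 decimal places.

-0.88

Mean-equated: 51 + (55.2 − 54.7) = 51.50
Linear-equated: (14.1/11.4)(51 − 54.7) + 55.2 = 50.624
Difference = 50.624 − 51.50 = -0.88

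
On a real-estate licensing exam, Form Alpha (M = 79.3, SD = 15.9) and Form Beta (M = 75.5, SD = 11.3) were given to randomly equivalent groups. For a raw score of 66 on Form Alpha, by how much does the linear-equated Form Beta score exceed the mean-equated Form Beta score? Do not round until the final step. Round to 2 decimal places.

3.85

Mean-equated: 66 + (75.5 − 79.3) = 62.20
Linear-equated: (11.3/15.9)(66 − 79.3) + 75.5 = 66.048
Difference = 66.048 − 62.20 = 3.85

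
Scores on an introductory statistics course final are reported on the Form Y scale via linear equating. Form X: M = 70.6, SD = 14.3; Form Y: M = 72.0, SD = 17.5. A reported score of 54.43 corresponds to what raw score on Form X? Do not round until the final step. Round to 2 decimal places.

56.24

Invert y = (SD_Y/SD_X)(x − M_X) + M_Y:
x = (SD_X/SD_Y)(y − M_Y) + M_X = (14.3/17.5)(54.43 − 72.0) + 70.6
x = 0.817143 × -17.570 + 70.6 = 56.24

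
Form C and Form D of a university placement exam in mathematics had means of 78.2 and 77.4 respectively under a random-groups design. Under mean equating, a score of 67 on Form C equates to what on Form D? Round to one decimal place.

66.2

Mean equating: y = x + (M_Y − M_X) = 67 + (77.4 − 78.2) = 66.2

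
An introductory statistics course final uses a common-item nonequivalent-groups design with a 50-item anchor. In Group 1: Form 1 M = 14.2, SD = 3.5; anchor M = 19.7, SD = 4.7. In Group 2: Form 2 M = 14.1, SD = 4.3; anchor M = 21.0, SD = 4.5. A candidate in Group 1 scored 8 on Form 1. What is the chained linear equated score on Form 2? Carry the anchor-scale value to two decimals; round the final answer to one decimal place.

Form 1 → anchor (Group 1): v = (4.7/3.5)(8 − 14.2) + 19.7 = 11.37
anchor → Form 2 (Group 2): y = (4.3/4.5)(11.37 − 21.0) + 14.1 = 4.9

4.9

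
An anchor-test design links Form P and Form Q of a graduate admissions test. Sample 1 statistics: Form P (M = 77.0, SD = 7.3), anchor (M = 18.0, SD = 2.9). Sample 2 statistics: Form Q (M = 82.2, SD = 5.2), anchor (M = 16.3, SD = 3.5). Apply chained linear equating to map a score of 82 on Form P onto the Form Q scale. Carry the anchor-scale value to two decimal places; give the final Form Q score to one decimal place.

87.7

Form P → anchor (Sample 1): v = (2.9/7.3)(82 − 77.0) + 18.0 = 19.99
anchor → Form Q (Sample 2): y = (5.2/3.5)(19.99 − 16.3) + 82.2 = 87.7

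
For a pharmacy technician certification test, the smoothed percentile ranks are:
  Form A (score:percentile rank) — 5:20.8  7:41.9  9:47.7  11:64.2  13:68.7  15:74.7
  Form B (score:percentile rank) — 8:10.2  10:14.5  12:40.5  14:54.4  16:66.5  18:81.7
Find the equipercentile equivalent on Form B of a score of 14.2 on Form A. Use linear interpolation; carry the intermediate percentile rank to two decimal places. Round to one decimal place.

PR of 14.2 on Form A: 68.7 + (14.2 − 13)/(15 − 13) × (74.7 − 68.7) = 72.30
On Form B, PR 72.30 falls between score 16 (PR 66.5) and 18 (PR 81.7).
Interpolate: 16 + (72.30 − 66.5)/(81.7 − 66.5) × (18 − 16) = 16.8

16.8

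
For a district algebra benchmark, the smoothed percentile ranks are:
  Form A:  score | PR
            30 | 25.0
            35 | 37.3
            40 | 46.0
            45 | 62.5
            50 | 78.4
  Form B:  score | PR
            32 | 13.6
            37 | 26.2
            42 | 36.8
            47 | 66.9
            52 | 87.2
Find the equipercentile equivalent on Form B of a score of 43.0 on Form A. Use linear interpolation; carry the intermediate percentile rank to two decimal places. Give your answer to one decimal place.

PR of 43.0 on Form A: 46.0 + (43.0 − 40)/(45 − 40) × (62.5 − 46.0) = 55.90
On Form B, PR 55.90 falls between score 42 (PR 36.8) and 47 (PR 66.9).
Interpolate: 42 + (55.90 − 36.8)/(66.9 − 36.8) × (47 − 42) = 45.2

45.2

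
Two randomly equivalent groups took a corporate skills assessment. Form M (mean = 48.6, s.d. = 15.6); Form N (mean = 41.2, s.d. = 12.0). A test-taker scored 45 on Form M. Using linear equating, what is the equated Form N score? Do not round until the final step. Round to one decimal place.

Linear equating: y = (SD_Y/SD_X)(x − M_X) + M_Y
y = (12.0/15.6)(45 − 48.6) + 41.2
y = 0.769231 × -3.6 + 41.2 = -2.7692 + 41.2 = 38.4

38.4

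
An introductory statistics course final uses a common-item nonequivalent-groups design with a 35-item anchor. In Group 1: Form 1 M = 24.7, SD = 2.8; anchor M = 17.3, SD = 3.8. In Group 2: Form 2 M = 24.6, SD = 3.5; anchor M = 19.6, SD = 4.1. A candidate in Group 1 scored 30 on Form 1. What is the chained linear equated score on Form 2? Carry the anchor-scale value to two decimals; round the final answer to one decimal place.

Form 1 → anchor (Group 1): v = (3.8/2.8)(30 − 24.7) + 17.3 = 24.49
anchor → Form 2 (Group 2): y = (3.5/4.1)(24.49 − 19.6) + 24.6 = 28.8

28.8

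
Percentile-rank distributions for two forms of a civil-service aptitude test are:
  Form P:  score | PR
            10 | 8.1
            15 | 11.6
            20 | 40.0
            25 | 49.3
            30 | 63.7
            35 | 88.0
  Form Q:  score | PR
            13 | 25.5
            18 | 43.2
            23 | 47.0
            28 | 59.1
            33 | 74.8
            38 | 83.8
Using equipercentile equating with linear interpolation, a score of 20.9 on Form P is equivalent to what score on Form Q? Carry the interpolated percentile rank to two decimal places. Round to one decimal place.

17.6

PR of 20.9 on Form P: 40.0 + (20.9 − 20)/(25 − 20) × (49.3 − 40.0) = 41.67
On Form Q, PR 41.67 falls between score 13 (PR 25.5) and 18 (PR 43.2).
Interpolate: 13 + (41.67 − 25.5)/(43.2 − 25.5) × (18 − 13) = 17.6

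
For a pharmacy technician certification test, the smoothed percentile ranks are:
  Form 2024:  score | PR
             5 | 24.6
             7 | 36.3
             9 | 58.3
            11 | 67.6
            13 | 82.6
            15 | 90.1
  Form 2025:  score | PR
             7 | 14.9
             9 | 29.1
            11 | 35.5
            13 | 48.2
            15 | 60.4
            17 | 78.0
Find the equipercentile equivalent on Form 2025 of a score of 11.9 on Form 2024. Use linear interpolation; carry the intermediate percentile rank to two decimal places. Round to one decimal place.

PR of 11.9 on Form 2024: 67.6 + (11.9 − 11)/(13 − 11) × (82.6 − 67.6) = 74.35
On Form 2025, PR 74.35 falls between score 15 (PR 60.4) and 17 (PR 78.0).
Interpolate: 15 + (74.35 − 60.4)/(78.0 − 60.4) × (17 − 15) = 16.6

16.6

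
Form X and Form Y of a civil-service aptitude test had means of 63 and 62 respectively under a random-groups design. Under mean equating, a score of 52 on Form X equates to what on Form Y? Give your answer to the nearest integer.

51

Mean equating: y = x + (M_Y − M_X) = 52 + (62 − 63) = 51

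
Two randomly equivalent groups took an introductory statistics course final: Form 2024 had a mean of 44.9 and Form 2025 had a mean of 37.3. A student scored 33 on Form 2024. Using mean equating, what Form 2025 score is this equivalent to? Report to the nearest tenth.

25.4

Mean equating: y = x + (M_Y − M_X) = 33 + (37.3 − 44.9) = 25.4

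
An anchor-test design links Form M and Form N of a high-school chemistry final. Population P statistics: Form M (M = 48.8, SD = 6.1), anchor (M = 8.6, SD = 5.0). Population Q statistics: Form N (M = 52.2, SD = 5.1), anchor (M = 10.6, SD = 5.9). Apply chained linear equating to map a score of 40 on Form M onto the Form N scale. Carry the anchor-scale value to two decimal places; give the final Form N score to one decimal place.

Form M → anchor (Population P): v = (5.0/6.1)(40 − 48.8) + 8.6 = 1.39
anchor → Form N (Population Q): y = (5.1/5.9)(1.39 − 10.6) + 52.2 = 44.2

44.2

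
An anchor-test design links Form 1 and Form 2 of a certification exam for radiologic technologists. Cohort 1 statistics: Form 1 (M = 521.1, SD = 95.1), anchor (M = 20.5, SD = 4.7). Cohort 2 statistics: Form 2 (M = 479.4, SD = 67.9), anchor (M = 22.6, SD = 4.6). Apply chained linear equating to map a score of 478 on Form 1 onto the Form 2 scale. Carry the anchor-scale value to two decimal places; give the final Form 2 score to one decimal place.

417.0

Form 1 → anchor (Cohort 1): v = (4.7/95.1)(478 − 521.1) + 20.5 = 18.37
anchor → Form 2 (Cohort 2): y = (67.9/4.6)(18.37 − 22.6) + 479.4 = 417.0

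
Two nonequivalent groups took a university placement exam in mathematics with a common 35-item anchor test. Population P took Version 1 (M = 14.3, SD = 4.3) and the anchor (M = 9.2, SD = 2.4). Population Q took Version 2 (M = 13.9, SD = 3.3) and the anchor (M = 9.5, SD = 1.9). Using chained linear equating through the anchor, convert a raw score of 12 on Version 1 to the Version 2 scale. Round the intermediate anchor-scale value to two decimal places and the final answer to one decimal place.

11.2

Version 1 → anchor (Population P): v = (2.4/4.3)(12 − 14.3) + 9.2 = 7.92
anchor → Version 2 (Population Q): y = (3.3/1.9)(7.92 − 9.5) + 13.9 = 11.2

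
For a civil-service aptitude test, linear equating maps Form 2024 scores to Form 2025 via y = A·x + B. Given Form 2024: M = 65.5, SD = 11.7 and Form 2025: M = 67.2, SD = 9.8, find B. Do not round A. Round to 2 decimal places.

12.34

A = SD_Y / SD_X = 9.8 / 11.7 = 0.837607
B = M_Y − A·M_X = 67.2 − 0.837607 × 65.5 = 12.34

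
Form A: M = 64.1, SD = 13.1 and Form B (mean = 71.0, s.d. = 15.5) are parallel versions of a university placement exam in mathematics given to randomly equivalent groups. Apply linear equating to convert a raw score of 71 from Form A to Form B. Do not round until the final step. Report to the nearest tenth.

79.2

Linear equating: y = (SD_Y/SD_X)(x − M_X) + M_Y
y = (15.5/13.1)(71 − 64.1) + 71.0
y = 1.183206 × 6.9 + 71.0 = 8.1641 + 71.0 = 79.2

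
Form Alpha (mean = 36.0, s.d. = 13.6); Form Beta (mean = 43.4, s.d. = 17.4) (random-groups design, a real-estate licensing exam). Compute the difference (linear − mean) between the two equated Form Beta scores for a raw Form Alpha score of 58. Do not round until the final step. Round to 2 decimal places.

Mean-equated: 58 + (43.4 − 36.0) = 65.40
Linear-equated: (17.4/13.6)(58 − 36.0) + 43.4 = 71.547
Difference = 71.547 − 65.40 = 6.15

6.15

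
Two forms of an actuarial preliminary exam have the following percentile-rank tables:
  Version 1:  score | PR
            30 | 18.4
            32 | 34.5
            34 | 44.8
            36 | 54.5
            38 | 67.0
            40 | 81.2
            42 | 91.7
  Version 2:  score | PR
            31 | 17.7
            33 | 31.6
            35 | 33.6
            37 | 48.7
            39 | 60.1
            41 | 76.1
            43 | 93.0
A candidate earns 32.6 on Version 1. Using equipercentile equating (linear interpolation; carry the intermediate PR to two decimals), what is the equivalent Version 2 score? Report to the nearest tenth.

35.5

PR of 32.6 on Version 1: 34.5 + (32.6 − 32)/(34 − 32) × (44.8 − 34.5) = 37.59
On Version 2, PR 37.59 falls between score 35 (PR 33.6) and 37 (PR 48.7).
Interpolate: 35 + (37.59 − 33.6)/(48.7 − 33.6) × (37 − 35) = 35.5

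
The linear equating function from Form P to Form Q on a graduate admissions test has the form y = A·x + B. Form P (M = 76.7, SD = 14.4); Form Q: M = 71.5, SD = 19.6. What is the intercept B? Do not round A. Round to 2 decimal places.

-32.90

A = SD_Y / SD_X = 19.6 / 14.4 = 1.361111
B = M_Y − A·M_X = 71.5 − 1.361111 × 76.7 = -32.90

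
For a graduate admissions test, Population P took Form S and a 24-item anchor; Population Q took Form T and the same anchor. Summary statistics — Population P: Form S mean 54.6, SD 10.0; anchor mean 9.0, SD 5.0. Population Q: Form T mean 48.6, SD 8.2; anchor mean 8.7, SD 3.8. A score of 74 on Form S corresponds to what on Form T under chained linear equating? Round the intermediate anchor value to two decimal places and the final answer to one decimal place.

70.2

Form S → anchor (Population P): v = (5.0/10.0)(74 − 54.6) + 9.0 = 18.70
anchor → Form T (Population Q): y = (8.2/3.8)(18.70 − 8.7) + 48.6 = 70.2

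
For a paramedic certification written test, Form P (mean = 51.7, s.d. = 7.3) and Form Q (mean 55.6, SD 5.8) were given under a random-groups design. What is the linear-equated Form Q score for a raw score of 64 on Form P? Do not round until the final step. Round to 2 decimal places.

Linear equating: y = (SD_Y/SD_X)(x − M_X) + M_Y
y = (5.8/7.3)(64 − 51.7) + 55.6
y = 0.794521 × 12.3 + 55.6 = 9.7726 + 55.6 = 65.37

65.37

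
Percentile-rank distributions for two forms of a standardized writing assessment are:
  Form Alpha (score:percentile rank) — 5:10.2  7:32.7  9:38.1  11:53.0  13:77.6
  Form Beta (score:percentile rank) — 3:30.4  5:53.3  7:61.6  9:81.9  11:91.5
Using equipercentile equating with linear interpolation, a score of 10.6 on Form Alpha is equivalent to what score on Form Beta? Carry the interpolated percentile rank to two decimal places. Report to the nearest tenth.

PR of 10.6 on Form Alpha: 38.1 + (10.6 − 9)/(11 − 9) × (53.0 − 38.1) = 50.02
On Form Beta, PR 50.02 falls between score 3 (PR 30.4) and 5 (PR 53.3).
Interpolate: 3 + (50.02 − 30.4)/(53.3 − 30.4) × (5 − 3) = 4.7

4.7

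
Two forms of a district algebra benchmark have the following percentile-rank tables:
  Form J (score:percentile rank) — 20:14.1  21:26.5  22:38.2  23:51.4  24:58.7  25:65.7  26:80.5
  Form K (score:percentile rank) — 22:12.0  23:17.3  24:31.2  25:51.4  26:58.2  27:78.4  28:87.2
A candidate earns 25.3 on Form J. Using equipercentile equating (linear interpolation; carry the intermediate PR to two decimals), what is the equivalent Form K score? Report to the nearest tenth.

PR of 25.3 on Form J: 65.7 + (25.3 − 25)/(26 − 25) × (80.5 − 65.7) = 70.14
On Form K, PR 70.14 falls between score 26 (PR 58.2) and 27 (PR 78.4).
Interpolate: 26 + (70.14 − 58.2)/(78.4 − 58.2) × (27 − 26) = 26.6

26.6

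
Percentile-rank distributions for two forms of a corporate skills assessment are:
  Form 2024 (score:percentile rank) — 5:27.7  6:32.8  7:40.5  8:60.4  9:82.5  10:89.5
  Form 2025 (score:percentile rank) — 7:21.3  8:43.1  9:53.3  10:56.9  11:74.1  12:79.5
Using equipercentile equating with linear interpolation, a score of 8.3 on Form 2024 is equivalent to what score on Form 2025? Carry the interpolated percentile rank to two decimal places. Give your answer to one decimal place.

10.6

PR of 8.3 on Form 2024: 60.4 + (8.3 − 8)/(9 − 8) × (82.5 − 60.4) = 67.03
On Form 2025, PR 67.03 falls between score 10 (PR 56.9) and 11 (PR 74.1).
Interpolate: 10 + (67.03 − 56.9)/(74.1 − 56.9) × (11 − 10) = 10.6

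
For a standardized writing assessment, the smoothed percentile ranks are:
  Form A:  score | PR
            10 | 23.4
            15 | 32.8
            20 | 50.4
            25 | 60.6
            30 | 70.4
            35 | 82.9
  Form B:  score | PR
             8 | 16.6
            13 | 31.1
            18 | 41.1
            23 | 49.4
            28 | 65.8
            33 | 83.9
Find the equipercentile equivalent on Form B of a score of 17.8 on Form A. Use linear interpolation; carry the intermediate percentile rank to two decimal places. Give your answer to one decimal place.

18.9

PR of 17.8 on Form A: 32.8 + (17.8 − 15)/(20 − 15) × (50.4 − 32.8) = 42.66
On Form B, PR 42.66 falls between score 18 (PR 41.1) and 23 (PR 49.4).
Interpolate: 18 + (42.66 − 41.1)/(49.4 − 41.1) × (23 − 18) = 18.9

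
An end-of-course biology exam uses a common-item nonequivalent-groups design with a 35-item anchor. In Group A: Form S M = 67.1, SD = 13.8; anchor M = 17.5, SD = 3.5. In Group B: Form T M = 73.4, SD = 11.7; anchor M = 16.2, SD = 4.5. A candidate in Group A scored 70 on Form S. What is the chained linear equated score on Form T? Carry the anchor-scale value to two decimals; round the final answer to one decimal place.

Form S → anchor (Group A): v = (3.5/13.8)(70 − 67.1) + 17.5 = 18.24
anchor → Form T (Group B): y = (11.7/4.5)(18.24 − 16.2) + 73.4 = 78.7

78.7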